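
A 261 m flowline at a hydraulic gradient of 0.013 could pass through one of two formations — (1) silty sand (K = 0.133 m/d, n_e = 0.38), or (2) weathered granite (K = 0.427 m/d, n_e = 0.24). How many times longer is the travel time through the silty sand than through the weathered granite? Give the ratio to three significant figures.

Unit 1 (silty sand): v = 0.133×0.013/0.38 = 0.004550 m/d, t = 261/0.004550 = 57360 d
Unit 2 (weathered granite): v = 0.427×0.013/0.24 = 0.02313 m/d, t = 261/0.02313 = 11280 d
t(silty sand) / t(weathered granite) = 57360/11280 = 5.08

5.08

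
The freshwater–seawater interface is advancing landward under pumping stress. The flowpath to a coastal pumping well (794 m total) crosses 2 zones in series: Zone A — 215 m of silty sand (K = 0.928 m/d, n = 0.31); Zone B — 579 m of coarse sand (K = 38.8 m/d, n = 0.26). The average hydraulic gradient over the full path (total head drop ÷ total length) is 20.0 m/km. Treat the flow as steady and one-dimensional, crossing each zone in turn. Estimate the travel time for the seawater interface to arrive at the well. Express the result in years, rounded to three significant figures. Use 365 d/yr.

9.24 years

Steady 1-D flow in series ⇒ the Darcy flux q is identical in every zone and the zone head losses add (resistances L/K in series).
Σ(L/K) = 215/0.928 + 579/38.8 = 231.7 + 14.92 = 246.6 d
K_eq = L_total / Σ(L/K) = 794 / 246.6 = 3.220 m/d
q = K_eq · i = 3.220 × 0.020 = 0.06439 m/d (same in every zone)
Zone A: v = q/n = 0.06439/0.31 = 0.2077 m/d → t_A = 215/0.2077 = 1035 d
Zone B: v = q/n = 0.06439/0.26 = 0.2477 m/d → t_B = 579/0.2477 = 2338 d
Total t = 1035 + 2338 = 3373 d
   = 3373 / 365 = 9.24 yr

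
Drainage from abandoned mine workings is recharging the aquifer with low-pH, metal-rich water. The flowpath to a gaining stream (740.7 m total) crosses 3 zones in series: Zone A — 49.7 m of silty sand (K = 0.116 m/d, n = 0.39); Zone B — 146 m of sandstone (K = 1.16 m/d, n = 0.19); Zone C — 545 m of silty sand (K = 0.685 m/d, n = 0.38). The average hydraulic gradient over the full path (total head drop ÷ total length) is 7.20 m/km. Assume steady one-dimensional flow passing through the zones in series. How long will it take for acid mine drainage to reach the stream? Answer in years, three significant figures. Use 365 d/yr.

For zones in series the flux q is common to all zones; the equivalent conductivity is the harmonic (thickness-weighted) mean, K_eq = L_total / Σ(L_j/K_j).
Σ(L/K) = 49.7/0.116 + 146/1.16 + 545/0.685 = 428.4 + 125.9 + 795.6 = 1350 d
K_eq = L_total / Σ(L/K) = 740.7 / 1350 = 0.5487 m/d
q = K_eq · i = 0.5487 × 0.0072 = 0.003951 m/d (same in every zone)
Zone A: v = q/n = 0.003951/0.39 = 0.01013 m/d → t_A = 49.7/0.01013 = 4906 d
Zone B: v = q/n = 0.003951/0.19 = 0.02079 m/d → t_B = 146/0.02079 = 7022 d
Zone C: v = q/n = 0.003951/0.38 = 0.01040 m/d → t_C = 545/0.01040 = 52420 d
Total t = 4906 + 7022 + 52420 = 64350 d
   = 64350 / 365 = 176 yr

176 years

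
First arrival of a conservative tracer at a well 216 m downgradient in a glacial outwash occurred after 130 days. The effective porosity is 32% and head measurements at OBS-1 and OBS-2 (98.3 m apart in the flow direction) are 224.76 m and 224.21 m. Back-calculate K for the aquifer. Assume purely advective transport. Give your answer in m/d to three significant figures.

95.0 m/d

Hydraulic gradient i = (224.76 − 224.21) / 98.3 = 0.55 / 98.3 = 0.005595
v = L / t = 216 / 130 = 1.662 m/d
K = v · n / i = 1.662 × 0.32 / 0.005595 = 95.0 m/d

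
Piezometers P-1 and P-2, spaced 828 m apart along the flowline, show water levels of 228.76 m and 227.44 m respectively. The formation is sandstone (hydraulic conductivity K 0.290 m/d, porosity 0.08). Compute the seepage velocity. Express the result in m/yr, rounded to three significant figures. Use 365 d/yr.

2.11 m/yr

Hydraulic gradient i = (228.76 − 227.44) / 828 = 1.32 / 828 = 0.001594
Specific discharge q = 0.290 × 0.001594 = 4.623e-4 m/d
Seepage velocity v = q / n = 4.623e-4 / 0.08 = 0.005779 m/d
   = 0.005779 × 365 = 2.11 m/yr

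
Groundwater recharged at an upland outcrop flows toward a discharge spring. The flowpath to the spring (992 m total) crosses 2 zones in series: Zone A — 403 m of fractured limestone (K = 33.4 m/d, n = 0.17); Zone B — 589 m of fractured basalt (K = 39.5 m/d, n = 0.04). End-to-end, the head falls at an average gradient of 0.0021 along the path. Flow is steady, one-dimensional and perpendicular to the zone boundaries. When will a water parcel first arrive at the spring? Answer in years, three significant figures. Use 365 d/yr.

Continuity: the same q passes through each zone, so ΔH = q·Σ(L_j/K_j) — the zones act as resistances in series.
Σ(L/K) = 403/33.4 + 589/39.5 = 12.07 + 14.91 = 26.98 d
K_eq = L_total / Σ(L/K) = 992 / 26.98 = 36.77 m/d
q = K_eq · i = 36.77 × 0.0021 = 0.07722 m/d (same in every zone)
Zone A: v = q/n = 0.07722/0.17 = 0.4542 m/d → t_A = 403/0.4542 = 887.2 d
Zone B: v = q/n = 0.07722/0.04 = 1.931 m/d → t_B = 589/1.931 = 305.1 d
Total t = 887.2 + 305.1 = 1192 d
   = 1192 / 365 = 3.27 yr

3.27 years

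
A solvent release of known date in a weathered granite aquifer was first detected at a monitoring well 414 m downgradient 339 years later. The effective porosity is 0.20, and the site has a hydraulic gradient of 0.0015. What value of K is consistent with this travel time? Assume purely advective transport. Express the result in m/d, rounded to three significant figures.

t = 339 years = 123700 d
v = L / t = 414 / 123700 = 0.003346 m/d
K = v · n / i = 0.003346 × 0.20 / 0.0015 = 0.446 m/d

0.446 m/d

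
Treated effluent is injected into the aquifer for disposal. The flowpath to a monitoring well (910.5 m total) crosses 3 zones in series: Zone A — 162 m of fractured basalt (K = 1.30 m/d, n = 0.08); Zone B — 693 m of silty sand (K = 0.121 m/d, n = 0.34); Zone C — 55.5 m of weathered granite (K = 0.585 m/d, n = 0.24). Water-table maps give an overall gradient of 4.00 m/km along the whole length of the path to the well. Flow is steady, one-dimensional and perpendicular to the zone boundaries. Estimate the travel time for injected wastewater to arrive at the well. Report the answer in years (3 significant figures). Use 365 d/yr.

For zones in series the flux q is common to all zones; the equivalent conductivity is the harmonic (thickness-weighted) mean, K_eq = L_total / Σ(L_j/K_j).
Σ(L/K) = 162/1.30 + 693/0.121 + 55.5/0.585 = 124.6 + 5727 + 94.87 = 5947 d
K_eq = L_total / Σ(L/K) = 910.5 / 5947 = 0.1531 m/d
q = K_eq · i = 0.1531 × 0.0040 = 6.124e-4 m/d (same in every zone)
Zone A: v = q/n = 6.124e-4/0.08 = 0.007655 m/d → t_A = 162/0.007655 = 21160 d
Zone B: v = q/n = 6.124e-4/0.34 = 0.001801 m/d → t_B = 693/0.001801 = 384700 d
Zone C: v = q/n = 6.124e-4/0.24 = 0.002552 m/d → t_C = 55.5/0.002552 = 21750 d
Total t = 21160 + 384700 + 21750 = 427600 d
   = 427600 / 365 = 1170 yr

1170 years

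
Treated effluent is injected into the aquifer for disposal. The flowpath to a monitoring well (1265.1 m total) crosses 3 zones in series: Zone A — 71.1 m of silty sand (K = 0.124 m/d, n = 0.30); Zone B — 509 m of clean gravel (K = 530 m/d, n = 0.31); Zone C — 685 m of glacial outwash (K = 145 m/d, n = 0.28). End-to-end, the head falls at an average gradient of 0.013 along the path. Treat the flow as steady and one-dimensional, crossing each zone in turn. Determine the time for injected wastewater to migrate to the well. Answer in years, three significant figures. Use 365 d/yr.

35.8 years

Steady 1-D flow in series ⇒ the Darcy flux q is identical in every zone and the zone head losses add (resistances L/K in series).
Σ(L/K) = 71.1/0.124 + 509/530 + 685/145 = 573.4 + 0.9604 + 4.724 = 579.1 d
K_eq = L_total / Σ(L/K) = 1265.1 / 579.1 = 2.185 m/d
q = K_eq · i = 2.185 × 0.013 = 0.02840 m/d (same in every zone)
Zone A: v = q/n = 0.02840/0.30 = 0.09467 m/d → t_A = 71.1/0.09467 = 751.0 d
Zone B: v = q/n = 0.02840/0.31 = 0.09162 m/d → t_B = 509/0.09162 = 5556 d
Zone C: v = q/n = 0.02840/0.28 = 0.1014 m/d → t_C = 685/0.1014 = 6753 d
Total t = 751.0 + 5556 + 6753 = 13060 d
   = 13060 / 365 = 35.8 yr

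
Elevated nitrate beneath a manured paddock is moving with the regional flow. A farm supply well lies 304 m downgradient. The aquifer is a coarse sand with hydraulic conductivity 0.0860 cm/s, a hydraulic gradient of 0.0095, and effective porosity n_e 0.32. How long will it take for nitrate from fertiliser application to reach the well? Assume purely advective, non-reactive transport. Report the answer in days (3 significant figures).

K = 0.0860 cm/s × 864 = 74.30 m/d
Specific discharge q = 74.30 × 0.0095 = 0.7059 m/d
v = Ki/n = 74.30·0.0095/0.32 = 2.206 m/d
t = L / v = 304 / 2.206 = 137.8 d

138 days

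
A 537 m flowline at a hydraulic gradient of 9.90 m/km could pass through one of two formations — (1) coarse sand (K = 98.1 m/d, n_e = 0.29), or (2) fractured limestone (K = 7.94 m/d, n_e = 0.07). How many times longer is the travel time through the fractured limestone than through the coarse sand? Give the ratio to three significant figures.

Unit 1 (coarse sand): v = 98.1×0.0099/0.29 = 3.349 m/d, t = 537/3.349 = 160.3 d
Unit 2 (fractured limestone): v = 7.94×0.0099/0.07 = 1.123 m/d, t = 537/1.123 = 478.2 d
t(fractured limestone) / t(coarse sand) = 478.2/160.3 = 2.98

2.98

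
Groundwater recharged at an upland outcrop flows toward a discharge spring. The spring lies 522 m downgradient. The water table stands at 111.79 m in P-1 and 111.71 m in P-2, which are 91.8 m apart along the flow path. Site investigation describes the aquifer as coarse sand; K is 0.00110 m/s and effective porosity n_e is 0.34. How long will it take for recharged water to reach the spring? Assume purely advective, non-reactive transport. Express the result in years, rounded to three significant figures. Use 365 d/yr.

5.87 years

Hydraulic gradient i = (111.79 − 111.71) / 91.8 = 0.08 / 91.8 = 8.715e-4
K = 0.00110 m/s × 86400 s/d = 95.04 m/d
Darcy flux q = K·i = 95.04 × 8.715e-4 = 0.08282 m/d
v = Ki/n = 95.04·8.715e-4/0.34 = 0.2436 m/d
t = L / v = 522 / 0.2436 = 2143 d
   = 2143 / 365 = 5.87 yr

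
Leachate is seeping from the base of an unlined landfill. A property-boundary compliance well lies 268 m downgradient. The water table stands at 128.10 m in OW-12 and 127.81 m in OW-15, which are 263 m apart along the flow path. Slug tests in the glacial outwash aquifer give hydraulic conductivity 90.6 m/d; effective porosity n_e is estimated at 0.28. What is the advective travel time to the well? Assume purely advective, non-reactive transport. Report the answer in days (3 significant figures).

Hydraulic gradient i = (128.10 − 127.81) / 263 = 0.29 / 263 = 0.001103
Specific discharge q = 90.6 × 0.001103 = 0.09990 m/d
v_s = q/n_e = 0.09990/0.28 = 0.3568 m/d
t = L / v = 268 / 0.3568 = 751.1 d

751 days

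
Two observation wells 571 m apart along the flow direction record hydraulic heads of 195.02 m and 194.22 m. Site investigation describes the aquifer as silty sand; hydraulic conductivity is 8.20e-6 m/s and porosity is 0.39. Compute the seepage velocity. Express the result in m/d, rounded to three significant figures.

Hydraulic gradient i = (195.02 − 194.22) / 571 = 0.80 / 571 = 0.001401
K = 8.20e-6 m/s × 86400 s/d = 0.7085 m/d
q = Ki = 0.7085 × 0.001401 = 9.926e-4 m/d
v_s = q/n_e = 9.926e-4/0.39 = 0.002545 m/d

0.00255 m/d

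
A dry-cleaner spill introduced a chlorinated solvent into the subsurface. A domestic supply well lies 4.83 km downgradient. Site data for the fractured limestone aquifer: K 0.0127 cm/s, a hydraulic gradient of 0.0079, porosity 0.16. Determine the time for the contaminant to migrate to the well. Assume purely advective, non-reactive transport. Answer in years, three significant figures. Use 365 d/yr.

K = 0.0127 cm/s × 864 = 10.97 m/d
q = Ki = 10.97 × 0.0079 = 0.08669 m/d
v_s = q/n_e = 0.08669/0.16 = 0.5418 m/d
L = 4.83 km = 4830 m
t = L / v = 4830 / 0.5418 = 8915 d
   = 8915 / 365 = 24.4 yr

24.4 years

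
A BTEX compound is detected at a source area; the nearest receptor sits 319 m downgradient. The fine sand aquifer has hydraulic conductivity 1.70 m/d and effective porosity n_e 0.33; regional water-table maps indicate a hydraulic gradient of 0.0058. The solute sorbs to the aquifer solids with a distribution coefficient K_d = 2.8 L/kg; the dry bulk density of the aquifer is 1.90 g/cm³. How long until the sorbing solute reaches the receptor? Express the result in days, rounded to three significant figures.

183000 days

Specific discharge q = 1.70 × 0.0058 = 0.009860 m/d
Average linear velocity = 0.009860 / 0.33 = 0.02988 m/d
Retardation R = 1 + ρ_b·K_d/n = 1 + 1.90×2.8/0.33 = 17.12
Contaminant velocity v_c = v/R = 0.02988/17.12 = 0.001745 m/d
t = L/v_c = 319/0.001745 = 182800 d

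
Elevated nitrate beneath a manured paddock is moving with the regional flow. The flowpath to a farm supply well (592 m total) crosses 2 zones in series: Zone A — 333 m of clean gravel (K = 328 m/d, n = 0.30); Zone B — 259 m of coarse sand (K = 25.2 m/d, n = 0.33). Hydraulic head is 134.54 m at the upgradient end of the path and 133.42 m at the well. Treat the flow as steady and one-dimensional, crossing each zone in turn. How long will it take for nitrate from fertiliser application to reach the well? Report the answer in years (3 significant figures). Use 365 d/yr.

Total head drop ΔH = 134.54 − 133.42 = 1.12 m
Steady 1-D flow in series ⇒ the Darcy flux q is identical in every zone and the zone head losses add (resistances L/K in series).
Σ(L/K) = 333/328 + 259/25.2 = 1.015 + 10.28 = 11.29 d
q = ΔH / Σ(L/K) = 1.12 / 11.29 = 0.09918 m/d (same in every zone)
Zone A: v = q/n = 0.09918/0.30 = 0.3306 m/d → t_A = 333/0.3306 = 1007 d
Zone B: v = q/n = 0.09918/0.33 = 0.3005 m/d → t_B = 259/0.3005 = 861.8 d
Total t = 1007 + 861.8 = 1869 d
   = 1869 / 365 = 5.12 yr

5.12 years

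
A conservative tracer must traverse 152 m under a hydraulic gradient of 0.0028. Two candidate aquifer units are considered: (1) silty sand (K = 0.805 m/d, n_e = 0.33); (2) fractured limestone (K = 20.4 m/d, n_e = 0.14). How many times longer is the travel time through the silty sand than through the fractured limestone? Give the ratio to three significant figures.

59.7

Unit 1 (silty sand): v = 0.805×0.0028/0.33 = 0.006830 m/d, t = 152/0.006830 = 22250 d
Unit 2 (fractured limestone): v = 20.4×0.0028/0.14 = 0.4080 m/d, t = 152/0.4080 = 372.5 d
t(silty sand) / t(fractured limestone) = 22250/372.5 = 59.7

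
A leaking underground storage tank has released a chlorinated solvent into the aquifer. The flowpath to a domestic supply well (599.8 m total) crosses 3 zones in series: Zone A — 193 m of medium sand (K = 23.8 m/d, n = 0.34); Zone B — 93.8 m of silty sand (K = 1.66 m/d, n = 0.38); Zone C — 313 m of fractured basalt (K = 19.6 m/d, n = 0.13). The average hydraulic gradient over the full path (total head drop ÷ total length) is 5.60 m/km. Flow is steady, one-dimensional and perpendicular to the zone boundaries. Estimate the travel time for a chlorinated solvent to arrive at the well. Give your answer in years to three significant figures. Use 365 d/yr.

9.33 years

For zones in series the flux q is common to all zones; the equivalent conductivity is the harmonic (thickness-weighted) mean, K_eq = L_total / Σ(L_j/K_j).
Σ(L/K) = 193/23.8 + 93.8/1.66 + 313/19.6 = 8.109 + 56.51 + 15.97 = 80.58 d
K_eq = L_total / Σ(L/K) = 599.8 / 80.58 = 7.443 m/d
q = K_eq · i = 7.443 × 0.0056 = 0.04168 m/d (same in every zone)
Zone A: v = q/n = 0.04168/0.34 = 0.1226 m/d → t_A = 193/0.1226 = 1574 d
Zone B: v = q/n = 0.04168/0.38 = 0.1097 m/d → t_B = 93.8/0.1097 = 855.2 d
Zone C: v = q/n = 0.04168/0.13 = 0.3206 m/d → t_C = 313/0.3206 = 976.2 d
Total t = 1574 + 855.2 + 976.2 = 3406 d
   = 3406 / 365 = 9.33 yr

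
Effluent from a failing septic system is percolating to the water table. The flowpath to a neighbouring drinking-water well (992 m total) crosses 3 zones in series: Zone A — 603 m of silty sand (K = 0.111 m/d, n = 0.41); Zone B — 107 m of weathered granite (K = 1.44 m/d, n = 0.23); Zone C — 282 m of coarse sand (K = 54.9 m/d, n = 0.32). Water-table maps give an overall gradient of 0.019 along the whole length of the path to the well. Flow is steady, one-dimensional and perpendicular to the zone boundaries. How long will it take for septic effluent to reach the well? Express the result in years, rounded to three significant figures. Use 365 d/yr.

290 years

For zones in series the flux q is common to all zones; the equivalent conductivity is the harmonic (thickness-weighted) mean, K_eq = L_total / Σ(L_j/K_j).
Σ(L/K) = 603/0.111 + 107/1.44 + 282/54.9 = 5432 + 74.31 + 5.137 = 5512 d
K_eq = L_total / Σ(L/K) = 992 / 5512 = 0.1800 m/d
q = K_eq · i = 0.1800 × 0.019 = 0.003420 m/d (same in every zone)
Zone A: v = q/n = 0.003420/0.41 = 0.008340 m/d → t_A = 603/0.008340 = 72300 d
Zone B: v = q/n = 0.003420/0.23 = 0.01487 m/d → t_B = 107/0.01487 = 7197 d
Zone C: v = q/n = 0.003420/0.32 = 0.01069 m/d → t_C = 282/0.01069 = 26390 d
Total t = 72300 + 7197 + 26390 = 105900 d
   = 105900 / 365 = 290 yr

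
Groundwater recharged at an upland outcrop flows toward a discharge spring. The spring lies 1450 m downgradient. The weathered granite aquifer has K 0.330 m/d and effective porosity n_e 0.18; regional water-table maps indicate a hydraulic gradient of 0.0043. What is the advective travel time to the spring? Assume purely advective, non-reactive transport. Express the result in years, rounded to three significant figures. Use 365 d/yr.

Specific discharge q = 0.330 × 0.0043 = 0.001419 m/d
Average linear velocity = 0.001419 / 0.18 = 0.007883 m/d
t = L / v = 1450 / 0.007883 = 183900 d
   = 183900 / 365 = 504 yr

504 years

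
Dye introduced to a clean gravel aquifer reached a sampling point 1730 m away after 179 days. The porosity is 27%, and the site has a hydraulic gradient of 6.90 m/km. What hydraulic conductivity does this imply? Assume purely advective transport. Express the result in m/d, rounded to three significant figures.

v = L / t = 1730 / 179 = 9.665 m/d
K = v · n / i = 9.665 × 0.27 / 0.0069 = 378 m/d

378 m/d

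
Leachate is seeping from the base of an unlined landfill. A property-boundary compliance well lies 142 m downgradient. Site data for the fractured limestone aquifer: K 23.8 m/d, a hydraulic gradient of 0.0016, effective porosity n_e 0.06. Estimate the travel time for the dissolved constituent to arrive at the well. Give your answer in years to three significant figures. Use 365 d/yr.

0.613 years

Specific discharge q = 23.8 × 0.0016 = 0.03808 m/d
Seepage velocity v = q / n = 0.03808 / 0.06 = 0.6347 m/d
t = L / v = 142 / 0.6347 = 223.7 d
   = 223.7 / 365 = 0.613 yr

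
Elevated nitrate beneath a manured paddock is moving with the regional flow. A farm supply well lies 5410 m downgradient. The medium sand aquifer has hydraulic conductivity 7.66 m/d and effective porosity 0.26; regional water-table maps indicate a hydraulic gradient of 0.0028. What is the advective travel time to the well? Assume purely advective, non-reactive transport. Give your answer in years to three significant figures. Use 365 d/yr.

180 years

Darcy flux q = K·i = 7.66 × 0.0028 = 0.02145 m/d
v = Ki/n = 7.66·0.0028/0.26 = 0.08249 m/d
t = L / v = 5410 / 0.08249 = 65580 d
   = 65580 / 365 = 180 yr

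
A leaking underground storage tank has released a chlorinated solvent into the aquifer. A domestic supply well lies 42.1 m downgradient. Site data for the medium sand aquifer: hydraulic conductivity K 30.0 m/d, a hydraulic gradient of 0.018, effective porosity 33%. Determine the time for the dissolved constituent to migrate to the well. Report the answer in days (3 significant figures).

Specific discharge q = 30.0 × 0.018 = 0.5400 m/d
Seepage velocity v = q / n = 0.5400 / 0.33 = 1.636 m/d
t = L / v = 42.1 / 1.636 = 25.73 d

25.7 days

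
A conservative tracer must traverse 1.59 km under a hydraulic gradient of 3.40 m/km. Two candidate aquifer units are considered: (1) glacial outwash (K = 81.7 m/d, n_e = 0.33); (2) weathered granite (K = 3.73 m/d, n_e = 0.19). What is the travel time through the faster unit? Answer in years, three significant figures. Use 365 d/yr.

5.18 years

Unit 1 (glacial outwash): v = 81.7×0.0034/0.33 = 0.8418 m/d, t = 1590/0.8418 = 1889 d
Unit 2 (weathered granite): v = 3.73×0.0034/0.19 = 0.06675 m/d, t = 1590/0.06675 = 23820 d
Faster: 1889 d / 365 = 5.18 yr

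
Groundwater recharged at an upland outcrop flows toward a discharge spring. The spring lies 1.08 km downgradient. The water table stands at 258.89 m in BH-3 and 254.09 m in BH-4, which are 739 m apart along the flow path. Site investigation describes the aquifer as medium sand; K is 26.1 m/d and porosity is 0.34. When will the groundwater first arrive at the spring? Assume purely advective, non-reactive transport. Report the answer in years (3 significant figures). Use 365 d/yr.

5.93 years

Hydraulic gradient i = (258.89 − 254.09) / 739 = 4.80 / 739 = 0.006495
q = Ki = 26.1 × 0.006495 = 0.1695 m/d
v = Ki/n = 26.1·0.006495/0.34 = 0.4986 m/d
L = 1.08 km = 1080 m
t = L / v = 1080 / 0.4986 = 2166 d
   = 2166 / 365 = 5.93 yr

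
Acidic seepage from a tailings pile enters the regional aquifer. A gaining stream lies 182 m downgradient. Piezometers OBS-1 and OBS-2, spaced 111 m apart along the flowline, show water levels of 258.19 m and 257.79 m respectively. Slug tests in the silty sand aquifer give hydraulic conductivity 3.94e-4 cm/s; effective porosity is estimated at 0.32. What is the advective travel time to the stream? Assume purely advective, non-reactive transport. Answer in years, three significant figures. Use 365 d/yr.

130 years

Hydraulic gradient i = (258.19 − 257.79) / 111 = 0.40 / 111 = 0.003604
K = 3.94e-4 cm/s × 864 = 0.3404 m/d
Specific discharge q = 0.3404 × 0.003604 = 0.001227 m/d
Average linear velocity = 0.001227 / 0.32 = 0.003834 m/d
t = L / v = 182 / 0.003834 = 47480 d
   = 47480 / 365 = 130 yr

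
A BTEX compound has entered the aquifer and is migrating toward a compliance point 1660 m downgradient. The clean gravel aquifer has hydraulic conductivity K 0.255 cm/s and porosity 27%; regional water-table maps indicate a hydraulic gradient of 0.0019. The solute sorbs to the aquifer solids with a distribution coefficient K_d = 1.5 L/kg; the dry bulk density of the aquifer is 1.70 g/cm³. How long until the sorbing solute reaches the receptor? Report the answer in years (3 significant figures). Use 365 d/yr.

30.6 years

K = 0.255 cm/s × 864 = 220.3 m/d
Darcy flux q = K·i = 220.3 × 0.0019 = 0.4186 m/d
Average linear velocity = 0.4186 / 0.27 = 1.550 m/d
Retardation R = 1 + ρ_b·K_d/n = 1 + 1.70×1.5/0.27 = 10.44
Contaminant velocity v_c = v/R = 1.550/10.44 = 0.1484 m/d
t = L/v_c = 1660/0.1484 = 11180 d
   = 11180/365 = 30.6 yr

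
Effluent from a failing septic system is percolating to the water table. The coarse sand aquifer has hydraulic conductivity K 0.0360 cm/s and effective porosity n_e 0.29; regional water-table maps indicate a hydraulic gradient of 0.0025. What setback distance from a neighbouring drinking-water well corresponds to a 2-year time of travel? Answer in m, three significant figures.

K = 0.0360 cm/s × 864 = 31.10 m/d
Darcy flux q = K·i = 31.10 × 0.0025 = 0.07776 m/d
v = Ki/n = 31.10·0.0025/0.29 = 0.2681 m/d
T = 2 yr × 365 = 730 d
L = v × T = 0.2681 × 730 = 195.7 m

196 m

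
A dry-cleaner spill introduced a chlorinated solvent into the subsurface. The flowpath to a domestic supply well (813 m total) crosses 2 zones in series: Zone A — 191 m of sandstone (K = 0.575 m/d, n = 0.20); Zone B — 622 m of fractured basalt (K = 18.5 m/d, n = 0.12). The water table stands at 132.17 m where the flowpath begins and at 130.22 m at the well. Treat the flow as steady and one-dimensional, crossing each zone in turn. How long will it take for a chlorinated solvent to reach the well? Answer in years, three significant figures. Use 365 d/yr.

58.0 years

Total head drop ΔH = 132.17 − 130.22 = 1.95 m
Continuity: the same q passes through each zone, so ΔH = q·Σ(L_j/K_j) — the zones act as resistances in series.
Σ(L/K) = 191/0.575 + 622/18.5 = 332.2 + 33.62 = 365.8 d
q = ΔH / Σ(L/K) = 1.95 / 365.8 = 0.005331 m/d (same in every zone)
Zone A: v = q/n = 0.005331/0.20 = 0.02665 m/d → t_A = 191/0.02665 = 7166 d
Zone B: v = q/n = 0.005331/0.12 = 0.04442 m/d → t_B = 622/0.04442 = 14000 d
Total t = 7166 + 14000 = 21170 d
   = 21170 / 365 = 58.0 yr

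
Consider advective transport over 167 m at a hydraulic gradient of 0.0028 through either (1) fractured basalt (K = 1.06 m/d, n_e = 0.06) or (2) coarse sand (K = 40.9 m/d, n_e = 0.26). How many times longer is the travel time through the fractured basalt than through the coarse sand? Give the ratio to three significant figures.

Unit 1 (fractured basalt): v = 1.06×0.0028/0.06 = 0.04947 m/d, t = 167/0.04947 = 3376 d
Unit 2 (coarse sand): v = 40.9×0.0028/0.26 = 0.4405 m/d, t = 167/0.4405 = 379.1 d
t(fractured basalt) / t(coarse sand) = 3376/379.1 = 8.90

8.90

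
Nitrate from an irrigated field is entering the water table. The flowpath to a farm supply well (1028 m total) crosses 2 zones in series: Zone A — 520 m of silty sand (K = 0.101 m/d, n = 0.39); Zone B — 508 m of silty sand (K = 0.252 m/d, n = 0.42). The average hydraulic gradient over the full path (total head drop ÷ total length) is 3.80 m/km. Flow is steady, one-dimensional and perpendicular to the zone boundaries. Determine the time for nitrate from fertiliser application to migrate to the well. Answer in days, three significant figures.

763000 days

Continuity: the same q passes through each zone, so ΔH = q·Σ(L_j/K_j) — the zones act as resistances in series.
Σ(L/K) = 520/0.101 + 508/0.252 = 5149 + 2016 = 7164 d
K_eq = L_total / Σ(L/K) = 1028 / 7164 = 0.1435 m/d
q = K_eq · i = 0.1435 × 0.0038 = 5.453e-4 m/d (same in every zone)
Zone A: v = q/n = 5.453e-4/0.39 = 0.001398 m/d → t_A = 520/0.001398 = 371900 d
Zone B: v = q/n = 5.453e-4/0.42 = 0.001298 m/d → t_B = 508/0.001298 = 391300 d
Total t = 371900 + 391300 = 763200 d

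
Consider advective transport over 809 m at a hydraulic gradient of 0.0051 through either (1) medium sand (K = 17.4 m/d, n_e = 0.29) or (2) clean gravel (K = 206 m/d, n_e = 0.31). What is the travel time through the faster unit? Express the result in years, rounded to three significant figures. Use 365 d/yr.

0.654 years

Unit 1 (medium sand): v = 17.4×0.0051/0.29 = 0.3060 m/d, t = 809/0.3060 = 2644 d
Unit 2 (clean gravel): v = 206×0.0051/0.31 = 3.389 m/d, t = 809/3.389 = 238.7 d
Faster: 238.7 d / 365 = 0.654 yr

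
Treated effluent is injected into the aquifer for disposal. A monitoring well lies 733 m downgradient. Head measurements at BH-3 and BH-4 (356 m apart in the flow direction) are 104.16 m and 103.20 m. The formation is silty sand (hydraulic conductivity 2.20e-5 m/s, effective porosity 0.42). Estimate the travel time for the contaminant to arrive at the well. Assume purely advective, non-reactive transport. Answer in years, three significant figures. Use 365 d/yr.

165 years

Hydraulic gradient i = (104.16 − 103.20) / 356 = 0.96 / 356 = 0.002697
K = 2.20e-5 m/s × 86400 s/d = 1.901 m/d
Specific discharge q = 1.901 × 0.002697 = 0.005126 m/d
Average linear velocity = 0.005126 / 0.42 = 0.01220 m/d
t = L / v = 733 / 0.01220 = 60060 d
   = 60060 / 365 = 165 yr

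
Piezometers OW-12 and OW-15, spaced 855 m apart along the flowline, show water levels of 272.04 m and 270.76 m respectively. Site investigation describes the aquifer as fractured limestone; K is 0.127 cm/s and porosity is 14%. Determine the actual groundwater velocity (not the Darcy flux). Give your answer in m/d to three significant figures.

1.17 m/d

Hydraulic gradient i = (272.04 − 270.76) / 855 = 1.28 / 855 = 0.001497
K = 0.127 cm/s × 864 = 109.7 m/d
Specific discharge q = 109.7 × 0.001497 = 0.1643 m/d
Seepage velocity v = q / n = 0.1643 / 0.14 = 1.173 m/d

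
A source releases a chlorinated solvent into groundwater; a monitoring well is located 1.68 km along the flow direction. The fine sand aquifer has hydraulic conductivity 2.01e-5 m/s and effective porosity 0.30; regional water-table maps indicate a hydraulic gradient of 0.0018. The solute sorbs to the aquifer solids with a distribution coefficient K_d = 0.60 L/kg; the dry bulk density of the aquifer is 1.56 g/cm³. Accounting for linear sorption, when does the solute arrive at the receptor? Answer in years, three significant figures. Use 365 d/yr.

K = 2.01e-5 m/s × 86400 s/d = 1.737 m/d
Specific discharge q = 1.737 × 0.0018 = 0.003126 m/d
Seepage velocity v = q / n = 0.003126 / 0.30 = 0.01042 m/d
Retardation R = 1 + ρ_b·K_d/n = 1 + 1.56×0.60/0.30 = 4.120
Contaminant velocity v_c = v/R = 0.01042/4.120 = 0.002529 m/d
L = 1.68 km = 1680 m
t = L/v_c = 1680/0.002529 = 664300 d
   = 664300/365 = 1820 yr

1820 years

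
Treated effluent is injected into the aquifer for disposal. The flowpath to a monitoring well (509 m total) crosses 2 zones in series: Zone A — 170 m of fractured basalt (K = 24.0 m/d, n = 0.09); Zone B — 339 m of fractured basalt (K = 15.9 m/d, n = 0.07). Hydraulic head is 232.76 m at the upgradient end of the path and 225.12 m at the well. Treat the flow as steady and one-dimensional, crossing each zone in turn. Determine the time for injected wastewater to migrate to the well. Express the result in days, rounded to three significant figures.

Total head drop ΔH = 232.76 − 225.12 = 7.64 m
Steady 1-D flow in series ⇒ the Darcy flux q is identical in every zone and the zone head losses add (resistances L/K in series).
Σ(L/K) = 170/24.0 + 339/15.9 = 7.083 + 21.32 = 28.40 d
q = ΔH / Σ(L/K) = 7.64 / 28.40 = 0.2690 m/d (same in every zone)
Zone A: v = q/n = 0.2690/0.09 = 2.989 m/d → t_A = 170/2.989 = 56.88 d
Zone B: v = q/n = 0.2690/0.07 = 3.843 m/d → t_B = 339/3.843 = 88.22 d
Total t = 56.88 + 88.22 = 145.1 d

145 days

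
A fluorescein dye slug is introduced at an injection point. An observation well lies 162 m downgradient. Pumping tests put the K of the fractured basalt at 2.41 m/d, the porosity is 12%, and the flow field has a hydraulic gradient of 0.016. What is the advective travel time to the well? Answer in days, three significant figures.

504 days

q = Ki = 2.41 × 0.016 = 0.03856 m/d
v_s = q/n_e = 0.03856/0.12 = 0.3213 m/d
t = L / v = 162 / 0.3213 = 504.1 d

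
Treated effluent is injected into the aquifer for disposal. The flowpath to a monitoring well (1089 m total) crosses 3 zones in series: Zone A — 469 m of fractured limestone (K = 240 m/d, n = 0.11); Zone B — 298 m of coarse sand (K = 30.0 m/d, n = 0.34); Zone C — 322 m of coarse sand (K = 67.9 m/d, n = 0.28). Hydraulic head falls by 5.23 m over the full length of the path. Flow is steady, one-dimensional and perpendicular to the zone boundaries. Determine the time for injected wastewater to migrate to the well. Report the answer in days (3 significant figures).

Continuity: the same q passes through each zone, so ΔH = q·Σ(L_j/K_j) — the zones act as resistances in series.
Σ(L/K) = 469/240 + 298/30.0 + 322/67.9 = 1.954 + 9.933 + 4.742 = 16.63 d
q = ΔH / Σ(L/K) = 5.23 / 16.63 = 0.3145 m/d (same in every zone)
Zone A: v = q/n = 0.3145/0.11 = 2.859 m/d → t_A = 469/2.859 = 164.0 d
Zone B: v = q/n = 0.3145/0.34 = 0.9250 m/d → t_B = 298/0.9250 = 322.2 d
Zone C: v = q/n = 0.3145/0.28 = 1.123 m/d → t_C = 322/1.123 = 286.7 d
Total t = 164.0 + 322.2 + 286.7 = 772.9 d

773 days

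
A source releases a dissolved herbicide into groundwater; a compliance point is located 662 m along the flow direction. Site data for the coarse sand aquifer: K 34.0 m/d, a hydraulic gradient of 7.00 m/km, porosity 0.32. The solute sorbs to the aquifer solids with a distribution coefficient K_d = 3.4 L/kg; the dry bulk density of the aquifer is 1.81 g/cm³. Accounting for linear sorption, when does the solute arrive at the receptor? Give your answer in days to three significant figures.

q = Ki = 34.0 × 0.0070 = 0.2380 m/d
v_s = q/n_e = 0.2380/0.32 = 0.7438 m/d
Retardation R = 1 + ρ_b·K_d/n = 1 + 1.81×3.4/0.32 = 20.23
Contaminant velocity v_c = v/R = 0.7438/20.23 = 0.03676 m/d
t = L/v_c = 662/0.03676 = 18010 d

18000 days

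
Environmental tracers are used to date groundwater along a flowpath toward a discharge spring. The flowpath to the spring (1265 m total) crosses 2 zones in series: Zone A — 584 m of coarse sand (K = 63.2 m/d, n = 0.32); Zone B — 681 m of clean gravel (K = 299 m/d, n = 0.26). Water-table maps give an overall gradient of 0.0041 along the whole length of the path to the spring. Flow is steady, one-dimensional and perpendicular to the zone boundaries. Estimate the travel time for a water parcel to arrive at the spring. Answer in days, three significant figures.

808 days

Continuity: the same q passes through each zone, so ΔH = q·Σ(L_j/K_j) — the zones act as resistances in series.
Σ(L/K) = 584/63.2 + 681/299 = 9.241 + 2.278 = 11.52 d
K_eq = L_total / Σ(L/K) = 1265 / 11.52 = 109.8 m/d
q = K_eq · i = 109.8 × 0.0041 = 0.4503 m/d (same in every zone)
Zone A: v = q/n = 0.4503/0.32 = 1.407 m/d → t_A = 584/1.407 = 415.0 d
Zone B: v = q/n = 0.4503/0.26 = 1.732 m/d → t_B = 681/1.732 = 393.2 d
Total t = 415.0 + 393.2 = 808.2 d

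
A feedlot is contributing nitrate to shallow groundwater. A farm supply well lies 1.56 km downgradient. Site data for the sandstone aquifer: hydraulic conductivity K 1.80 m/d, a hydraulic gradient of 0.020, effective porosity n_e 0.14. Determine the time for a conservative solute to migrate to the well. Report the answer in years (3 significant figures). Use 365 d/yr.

q = Ki = 1.80 × 0.020 = 0.03600 m/d
v_s = q/n_e = 0.03600/0.14 = 0.2571 m/d
L = 1.56 km = 1560 m
t = L / v = 1560 / 0.2571 = 6067 d
   = 6067 / 365 = 16.6 yr

16.6 years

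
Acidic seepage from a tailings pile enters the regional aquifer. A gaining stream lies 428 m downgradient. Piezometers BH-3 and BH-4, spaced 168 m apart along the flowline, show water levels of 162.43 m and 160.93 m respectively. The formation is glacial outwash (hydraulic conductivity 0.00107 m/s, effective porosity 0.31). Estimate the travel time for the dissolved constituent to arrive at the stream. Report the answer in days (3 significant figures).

Hydraulic gradient i = (162.43 − 160.93) / 168 = 1.50 / 168 = 0.008929
K = 0.00107 m/s × 86400 s/d = 92.45 m/d
q = Ki = 92.45 × 0.008929 = 0.8254 m/d
v_s = q/n_e = 0.8254/0.31 = 2.663 m/d
t = L / v = 428 / 2.663 = 160.7 d

161 days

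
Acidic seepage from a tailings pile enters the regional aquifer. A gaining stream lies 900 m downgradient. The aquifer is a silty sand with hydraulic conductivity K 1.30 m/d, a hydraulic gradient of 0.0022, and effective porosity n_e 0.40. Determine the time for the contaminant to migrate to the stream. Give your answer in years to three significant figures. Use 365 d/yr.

345 years

Specific discharge q = 1.30 × 0.0022 = 0.002860 m/d
Seepage velocity v = q / n = 0.002860 / 0.40 = 0.007150 m/d
t = L / v = 900 / 0.007150 = 125900 d
   = 125900 / 365 = 345 yr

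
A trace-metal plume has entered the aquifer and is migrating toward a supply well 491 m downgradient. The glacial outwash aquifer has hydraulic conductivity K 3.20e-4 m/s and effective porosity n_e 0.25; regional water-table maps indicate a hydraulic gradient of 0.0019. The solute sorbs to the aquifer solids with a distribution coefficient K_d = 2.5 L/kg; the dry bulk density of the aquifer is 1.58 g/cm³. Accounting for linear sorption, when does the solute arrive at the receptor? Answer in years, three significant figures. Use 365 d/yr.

108 years

K = 3.20e-4 m/s × 86400 s/d = 27.65 m/d
Darcy flux q = K·i = 27.65 × 0.0019 = 0.05253 m/d
Average linear velocity = 0.05253 / 0.25 = 0.2101 m/d
Retardation R = 1 + ρ_b·K_d/n = 1 + 1.58×2.5/0.25 = 16.80
Contaminant velocity v_c = v/R = 0.2101/16.80 = 0.01251 m/d
t = L/v_c = 491/0.01251 = 39260 d
   = 39260/365 = 108 yr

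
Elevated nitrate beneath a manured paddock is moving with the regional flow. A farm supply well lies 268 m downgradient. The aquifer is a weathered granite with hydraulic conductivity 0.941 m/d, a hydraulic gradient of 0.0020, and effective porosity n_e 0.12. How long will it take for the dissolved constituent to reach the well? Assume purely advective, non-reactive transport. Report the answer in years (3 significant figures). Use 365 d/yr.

46.8 years

Darcy flux q = K·i = 0.941 × 0.0020 = 0.001882 m/d
Average linear velocity = 0.001882 / 0.12 = 0.01568 m/d
t = L / v = 268 / 0.01568 = 17090 d
   = 17090 / 365 = 46.8 yr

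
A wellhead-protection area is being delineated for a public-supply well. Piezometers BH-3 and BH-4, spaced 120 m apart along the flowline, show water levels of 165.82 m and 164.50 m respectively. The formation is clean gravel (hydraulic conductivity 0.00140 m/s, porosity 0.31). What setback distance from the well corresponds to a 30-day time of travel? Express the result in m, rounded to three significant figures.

129 m

Hydraulic gradient i = (165.82 − 164.50) / 120 = 1.32 / 120 = 0.01100
K = 0.00140 m/s × 86400 s/d = 121.0 m/d
Darcy flux q = K·i = 121.0 × 0.01100 = 1.331 m/d
Average linear velocity = 1.331 / 0.31 = 4.292 m/d
L = v × T = 4.292 × 30 = 128.8 m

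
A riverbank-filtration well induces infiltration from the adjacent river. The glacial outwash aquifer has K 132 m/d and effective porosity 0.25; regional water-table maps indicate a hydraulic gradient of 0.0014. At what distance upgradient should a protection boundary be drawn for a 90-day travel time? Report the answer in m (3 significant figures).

66.5 m

q = Ki = 132 × 0.0014 = 0.1848 m/d
v = Ki/n = 132·0.0014/0.25 = 0.7392 m/d
L = v × T = 0.7392 × 90 = 66.53 m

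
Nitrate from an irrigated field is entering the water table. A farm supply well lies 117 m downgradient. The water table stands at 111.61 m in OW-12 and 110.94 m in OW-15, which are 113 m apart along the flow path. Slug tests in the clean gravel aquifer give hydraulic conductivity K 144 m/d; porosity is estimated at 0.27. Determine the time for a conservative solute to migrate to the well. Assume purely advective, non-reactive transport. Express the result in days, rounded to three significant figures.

Hydraulic gradient i = (111.61 − 110.94) / 113 = 0.67 / 113 = 0.005929
q = Ki = 144 × 0.005929 = 0.8538 m/d
v_s = q/n_e = 0.8538/0.27 = 3.162 m/d
t = L / v = 117 / 3.162 = 37.00 d

37.0 days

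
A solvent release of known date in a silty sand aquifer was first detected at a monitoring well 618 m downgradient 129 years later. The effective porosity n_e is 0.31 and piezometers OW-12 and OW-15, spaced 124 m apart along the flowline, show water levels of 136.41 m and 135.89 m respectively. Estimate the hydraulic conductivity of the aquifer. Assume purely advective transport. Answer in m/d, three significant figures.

Hydraulic gradient i = (136.41 − 135.89) / 124 = 0.52 / 124 = 0.004194
t = 129 years = 47090 d
v = L / t = 618 / 47090 = 0.01313 m/d
K = v · n / i = 0.01313 × 0.31 / 0.004194 = 0.970 m/d

0.970 m/d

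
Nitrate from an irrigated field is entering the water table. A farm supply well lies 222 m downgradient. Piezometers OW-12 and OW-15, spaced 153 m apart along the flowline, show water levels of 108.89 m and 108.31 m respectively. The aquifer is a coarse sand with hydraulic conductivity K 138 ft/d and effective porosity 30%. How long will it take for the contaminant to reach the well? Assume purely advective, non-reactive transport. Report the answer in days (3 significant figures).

Hydraulic gradient i = (108.89 − 108.31) / 153 = 0.58 / 153 = 0.003791
K = 138 ft/d × 0.3048 = 42.06 m/d
q = Ki = 42.06 × 0.003791 = 0.1595 m/d
v_s = q/n_e = 0.1595/0.30 = 0.5315 m/d
t = L / v = 222 / 0.5315 = 417.7 d

418 days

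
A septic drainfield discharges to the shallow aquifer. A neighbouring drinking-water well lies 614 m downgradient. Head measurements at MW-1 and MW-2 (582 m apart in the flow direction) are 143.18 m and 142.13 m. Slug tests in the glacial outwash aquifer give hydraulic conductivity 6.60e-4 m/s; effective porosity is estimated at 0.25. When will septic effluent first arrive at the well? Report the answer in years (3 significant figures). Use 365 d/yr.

4.09 years

Hydraulic gradient i = (143.18 − 142.13) / 582 = 1.05 / 582 = 0.001804
K = 6.60e-4 m/s × 86400 s/d = 57.02 m/d
Darcy flux q = K·i = 57.02 × 0.001804 = 0.1029 m/d
Seepage velocity v = q / n = 0.1029 / 0.25 = 0.4115 m/d
t = L / v = 614 / 0.4115 = 1492 d
   = 1492 / 365 = 4.09 yr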